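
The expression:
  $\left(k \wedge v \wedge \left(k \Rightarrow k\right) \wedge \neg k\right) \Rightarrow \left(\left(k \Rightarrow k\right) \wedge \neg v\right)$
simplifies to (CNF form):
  $\text{True}$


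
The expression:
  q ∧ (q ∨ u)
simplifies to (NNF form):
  q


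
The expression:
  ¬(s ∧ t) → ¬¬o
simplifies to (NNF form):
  o ∨ (s ∧ t)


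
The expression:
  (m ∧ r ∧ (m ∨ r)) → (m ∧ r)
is always true.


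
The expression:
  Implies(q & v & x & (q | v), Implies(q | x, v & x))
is always true.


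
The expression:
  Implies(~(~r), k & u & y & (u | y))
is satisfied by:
  {k: True, y: True, u: True, r: False}
  {k: True, y: True, u: False, r: False}
  {k: True, u: True, y: False, r: False}
  {k: True, u: False, y: False, r: False}
  {y: True, u: True, k: False, r: False}
  {y: True, u: False, k: False, r: False}
  {u: True, k: False, y: False, r: False}
  {u: False, k: False, y: False, r: False}
  {r: True, k: True, y: True, u: True}


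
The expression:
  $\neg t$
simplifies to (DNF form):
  $\neg t$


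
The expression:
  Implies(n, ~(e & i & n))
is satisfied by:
  {e: False, n: False, i: False}
  {i: True, e: False, n: False}
  {n: True, e: False, i: False}
  {i: True, n: True, e: False}
  {e: True, i: False, n: False}
  {i: True, e: True, n: False}
  {n: True, e: True, i: False}


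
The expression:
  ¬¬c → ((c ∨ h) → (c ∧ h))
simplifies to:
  h ∨ ¬c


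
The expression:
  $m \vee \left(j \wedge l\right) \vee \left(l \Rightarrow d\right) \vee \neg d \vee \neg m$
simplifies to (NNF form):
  $\text{True}$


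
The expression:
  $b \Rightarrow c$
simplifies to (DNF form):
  $c \vee \neg b$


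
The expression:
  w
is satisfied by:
  {w: True}


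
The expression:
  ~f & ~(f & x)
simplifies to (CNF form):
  ~f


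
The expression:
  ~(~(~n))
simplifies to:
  ~n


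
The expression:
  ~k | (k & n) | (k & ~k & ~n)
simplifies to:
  n | ~k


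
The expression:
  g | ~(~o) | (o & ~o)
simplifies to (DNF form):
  g | o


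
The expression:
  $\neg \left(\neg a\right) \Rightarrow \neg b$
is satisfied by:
  {a: False, b: False}
  {b: True, a: False}
  {a: True, b: False}


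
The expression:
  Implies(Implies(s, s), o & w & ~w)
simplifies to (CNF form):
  False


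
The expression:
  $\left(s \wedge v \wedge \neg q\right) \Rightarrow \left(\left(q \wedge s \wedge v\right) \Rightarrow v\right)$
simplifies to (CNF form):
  $\text{True}$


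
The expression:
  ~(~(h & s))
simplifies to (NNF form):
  h & s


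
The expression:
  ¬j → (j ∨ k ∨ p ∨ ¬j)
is always true.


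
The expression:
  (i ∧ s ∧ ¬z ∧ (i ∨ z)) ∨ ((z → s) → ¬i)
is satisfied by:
  {s: False, i: False, z: False}
  {z: True, s: False, i: False}
  {s: True, z: False, i: False}
  {z: True, s: True, i: False}
  {i: True, z: True, s: False}
  {i: True, s: True, z: False}


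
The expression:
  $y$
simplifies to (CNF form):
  $y$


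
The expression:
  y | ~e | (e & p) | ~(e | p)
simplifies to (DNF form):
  p | y | ~e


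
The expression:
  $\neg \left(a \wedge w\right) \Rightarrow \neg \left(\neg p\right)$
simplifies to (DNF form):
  $p \vee \left(a \wedge w\right)$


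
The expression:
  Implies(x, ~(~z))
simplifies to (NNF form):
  z | ~x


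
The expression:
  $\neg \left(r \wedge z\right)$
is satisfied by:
  {z: False, r: False}
  {r: True, z: False}
  {z: True, r: False}


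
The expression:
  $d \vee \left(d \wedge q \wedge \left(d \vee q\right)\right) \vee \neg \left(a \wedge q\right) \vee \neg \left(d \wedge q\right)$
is always true.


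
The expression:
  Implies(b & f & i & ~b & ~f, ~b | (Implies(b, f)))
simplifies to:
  True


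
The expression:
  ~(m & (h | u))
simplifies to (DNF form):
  ~m | (~h & ~u)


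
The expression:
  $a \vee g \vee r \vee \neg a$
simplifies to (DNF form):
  $\text{True}$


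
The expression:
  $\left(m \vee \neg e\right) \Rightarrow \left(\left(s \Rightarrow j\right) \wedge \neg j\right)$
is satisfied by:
  {e: True, m: False, j: False, s: False}
  {e: False, m: False, j: False, s: False}
  {e: True, s: True, m: False, j: False}
  {e: True, j: True, s: False, m: False}
  {e: True, j: True, s: True, m: False}
  {e: True, m: True, s: False, j: False}
  {m: True, s: False, j: False, e: False}


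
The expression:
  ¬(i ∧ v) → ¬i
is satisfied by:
  {v: True, i: False}
  {i: False, v: False}
  {i: True, v: True}


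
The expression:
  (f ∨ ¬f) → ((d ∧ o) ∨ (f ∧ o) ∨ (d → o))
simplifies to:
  o ∨ ¬d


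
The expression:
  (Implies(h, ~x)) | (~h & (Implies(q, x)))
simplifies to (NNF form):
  ~h | ~x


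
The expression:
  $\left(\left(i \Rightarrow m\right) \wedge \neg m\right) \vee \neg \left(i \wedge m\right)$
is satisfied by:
  {m: False, i: False}
  {i: True, m: False}
  {m: True, i: False}


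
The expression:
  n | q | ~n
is always true.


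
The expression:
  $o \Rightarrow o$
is always true.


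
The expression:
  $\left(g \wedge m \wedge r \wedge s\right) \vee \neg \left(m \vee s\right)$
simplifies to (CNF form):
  $\left(g \vee \neg s\right) \wedge \left(m \vee \neg s\right) \wedge \left(r \vee \neg s\right) \wedge \left(s \vee \neg m\right)$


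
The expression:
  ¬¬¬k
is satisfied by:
  {k: False}


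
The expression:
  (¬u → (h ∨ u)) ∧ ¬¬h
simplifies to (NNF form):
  h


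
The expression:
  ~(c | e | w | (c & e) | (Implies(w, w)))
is never true.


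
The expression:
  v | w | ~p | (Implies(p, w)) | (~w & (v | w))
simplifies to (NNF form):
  v | w | ~p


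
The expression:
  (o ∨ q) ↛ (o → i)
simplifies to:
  o ∧ ¬i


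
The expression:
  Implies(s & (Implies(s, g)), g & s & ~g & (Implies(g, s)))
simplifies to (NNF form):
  ~g | ~s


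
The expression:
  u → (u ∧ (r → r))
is always true.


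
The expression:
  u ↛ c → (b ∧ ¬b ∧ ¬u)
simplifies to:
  c ∨ ¬u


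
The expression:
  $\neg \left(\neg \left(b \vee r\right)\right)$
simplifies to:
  $b \vee r$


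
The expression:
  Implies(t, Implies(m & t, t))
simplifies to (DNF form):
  True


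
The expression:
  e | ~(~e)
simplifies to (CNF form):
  e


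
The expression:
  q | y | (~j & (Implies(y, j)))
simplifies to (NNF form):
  q | y | ~j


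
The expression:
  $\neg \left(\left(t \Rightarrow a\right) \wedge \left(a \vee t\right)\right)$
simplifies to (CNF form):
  $\neg a$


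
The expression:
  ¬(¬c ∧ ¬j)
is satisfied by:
  {c: True, j: True}
  {c: True, j: False}
  {j: True, c: False}


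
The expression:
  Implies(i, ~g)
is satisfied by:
  {g: False, i: False}
  {i: True, g: False}
  {g: True, i: False}


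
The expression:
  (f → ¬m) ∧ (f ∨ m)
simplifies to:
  (f ∧ ¬m) ∨ (m ∧ ¬f)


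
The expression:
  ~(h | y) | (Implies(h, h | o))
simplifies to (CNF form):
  True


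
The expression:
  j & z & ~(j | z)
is never true.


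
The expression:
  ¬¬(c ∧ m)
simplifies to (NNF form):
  c ∧ m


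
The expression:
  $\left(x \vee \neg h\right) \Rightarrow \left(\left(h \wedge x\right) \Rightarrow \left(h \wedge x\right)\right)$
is always true.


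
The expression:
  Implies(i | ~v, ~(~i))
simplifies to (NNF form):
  i | v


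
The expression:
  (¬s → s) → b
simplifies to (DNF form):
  b ∨ ¬s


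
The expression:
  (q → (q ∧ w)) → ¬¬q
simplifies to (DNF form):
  q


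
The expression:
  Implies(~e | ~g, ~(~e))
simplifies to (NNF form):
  e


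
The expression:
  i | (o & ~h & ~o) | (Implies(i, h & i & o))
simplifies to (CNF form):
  True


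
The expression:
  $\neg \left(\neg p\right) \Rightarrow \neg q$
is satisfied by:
  {p: False, q: False}
  {q: True, p: False}
  {p: True, q: False}


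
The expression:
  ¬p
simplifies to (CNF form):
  ¬p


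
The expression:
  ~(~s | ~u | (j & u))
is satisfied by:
  {u: True, s: True, j: False}


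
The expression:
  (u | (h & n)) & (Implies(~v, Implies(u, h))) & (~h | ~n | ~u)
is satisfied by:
  {u: True, h: True, v: True, n: False}
  {u: True, h: True, v: False, n: False}
  {u: True, v: True, h: False, n: False}
  {n: True, u: True, v: True, h: False}
  {h: True, n: True, v: True, u: False}
  {h: True, n: True, v: False, u: False}


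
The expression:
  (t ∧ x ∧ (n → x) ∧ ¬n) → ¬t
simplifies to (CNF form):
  n ∨ ¬t ∨ ¬x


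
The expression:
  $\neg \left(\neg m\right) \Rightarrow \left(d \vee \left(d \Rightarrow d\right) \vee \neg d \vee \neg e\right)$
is always true.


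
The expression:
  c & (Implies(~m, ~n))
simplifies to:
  c & (m | ~n)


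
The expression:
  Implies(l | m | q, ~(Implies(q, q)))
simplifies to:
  ~l & ~m & ~q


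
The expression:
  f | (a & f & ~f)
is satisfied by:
  {f: True}


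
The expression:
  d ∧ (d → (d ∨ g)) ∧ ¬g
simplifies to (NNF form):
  d ∧ ¬g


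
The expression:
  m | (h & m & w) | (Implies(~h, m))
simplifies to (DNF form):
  h | m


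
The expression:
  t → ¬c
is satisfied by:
  {c: False, t: False}
  {t: True, c: False}
  {c: True, t: False}


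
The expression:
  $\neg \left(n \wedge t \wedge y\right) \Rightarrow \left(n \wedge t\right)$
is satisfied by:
  {t: True, n: True}


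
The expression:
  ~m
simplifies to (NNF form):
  ~m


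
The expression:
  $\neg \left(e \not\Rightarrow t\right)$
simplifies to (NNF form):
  $t \vee \neg e$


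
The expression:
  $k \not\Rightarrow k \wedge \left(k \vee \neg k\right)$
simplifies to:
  $\text{False}$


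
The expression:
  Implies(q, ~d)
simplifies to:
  ~d | ~q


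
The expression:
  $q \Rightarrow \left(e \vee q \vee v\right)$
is always true.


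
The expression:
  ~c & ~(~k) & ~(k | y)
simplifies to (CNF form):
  False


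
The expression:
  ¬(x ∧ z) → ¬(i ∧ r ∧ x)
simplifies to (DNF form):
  z ∨ ¬i ∨ ¬r ∨ ¬x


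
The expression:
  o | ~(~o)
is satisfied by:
  {o: True}


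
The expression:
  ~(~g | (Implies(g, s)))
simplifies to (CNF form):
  g & ~s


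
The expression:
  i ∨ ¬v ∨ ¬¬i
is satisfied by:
  {i: True, v: False}
  {v: False, i: False}
  {v: True, i: True}


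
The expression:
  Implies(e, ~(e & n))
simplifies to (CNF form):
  ~e | ~n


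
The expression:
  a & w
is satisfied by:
  {a: True, w: True}


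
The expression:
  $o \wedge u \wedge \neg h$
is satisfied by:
  {u: True, o: True, h: False}


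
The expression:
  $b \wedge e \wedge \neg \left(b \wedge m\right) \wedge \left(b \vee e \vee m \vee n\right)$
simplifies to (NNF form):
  $b \wedge e \wedge \neg m$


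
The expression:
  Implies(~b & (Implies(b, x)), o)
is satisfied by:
  {b: True, o: True}
  {b: True, o: False}
  {o: True, b: False}


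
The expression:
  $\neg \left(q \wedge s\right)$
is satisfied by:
  {s: False, q: False}
  {q: True, s: False}
  {s: True, q: False}


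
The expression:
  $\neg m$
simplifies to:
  $\neg m$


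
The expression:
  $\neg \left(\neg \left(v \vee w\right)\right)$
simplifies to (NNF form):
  $v \vee w$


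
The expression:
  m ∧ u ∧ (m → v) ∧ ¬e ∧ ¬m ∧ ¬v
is never true.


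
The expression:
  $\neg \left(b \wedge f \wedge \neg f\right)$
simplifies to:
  $\text{True}$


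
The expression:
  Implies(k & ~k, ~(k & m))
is always true.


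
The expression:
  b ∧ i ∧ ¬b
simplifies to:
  False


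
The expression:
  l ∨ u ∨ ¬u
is always true.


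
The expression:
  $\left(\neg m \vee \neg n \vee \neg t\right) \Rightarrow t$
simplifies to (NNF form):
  $t$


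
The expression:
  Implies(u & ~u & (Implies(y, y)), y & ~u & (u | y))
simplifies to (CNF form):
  True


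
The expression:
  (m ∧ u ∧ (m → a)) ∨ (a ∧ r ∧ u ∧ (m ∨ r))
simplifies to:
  a ∧ u ∧ (m ∨ r)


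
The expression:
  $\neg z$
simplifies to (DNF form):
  $\neg z$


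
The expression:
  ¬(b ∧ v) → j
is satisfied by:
  {v: True, j: True, b: True}
  {v: True, j: True, b: False}
  {j: True, b: True, v: False}
  {j: True, b: False, v: False}
  {v: True, b: True, j: False}


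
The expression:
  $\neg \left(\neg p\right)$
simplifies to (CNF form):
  $p$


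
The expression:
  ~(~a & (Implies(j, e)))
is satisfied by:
  {a: True, j: True, e: False}
  {a: True, j: False, e: False}
  {a: True, e: True, j: True}
  {a: True, e: True, j: False}
  {j: True, e: False, a: False}


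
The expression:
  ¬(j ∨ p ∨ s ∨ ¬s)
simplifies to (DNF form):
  False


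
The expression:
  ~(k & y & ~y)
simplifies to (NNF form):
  True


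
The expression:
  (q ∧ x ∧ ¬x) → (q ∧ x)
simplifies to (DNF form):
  True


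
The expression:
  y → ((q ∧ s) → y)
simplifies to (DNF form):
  True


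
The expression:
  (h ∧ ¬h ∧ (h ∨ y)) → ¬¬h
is always true.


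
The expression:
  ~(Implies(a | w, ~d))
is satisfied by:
  {a: True, w: True, d: True}
  {a: True, d: True, w: False}
  {w: True, d: True, a: False}


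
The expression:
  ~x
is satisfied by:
  {x: False}


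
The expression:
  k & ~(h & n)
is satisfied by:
  {k: True, h: False, n: False}
  {n: True, k: True, h: False}
  {h: True, k: True, n: False}


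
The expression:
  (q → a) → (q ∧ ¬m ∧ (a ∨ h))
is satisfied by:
  {q: True, m: False, a: False}
  {a: True, q: True, m: False}
  {m: True, q: True, a: False}


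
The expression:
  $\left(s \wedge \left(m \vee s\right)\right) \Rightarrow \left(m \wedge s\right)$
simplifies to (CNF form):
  $m \vee \neg s$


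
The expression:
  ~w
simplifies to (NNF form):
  ~w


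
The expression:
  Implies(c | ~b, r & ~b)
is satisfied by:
  {r: True, c: False, b: False}
  {b: True, r: True, c: False}
  {b: True, r: False, c: False}
  {c: True, r: True, b: False}


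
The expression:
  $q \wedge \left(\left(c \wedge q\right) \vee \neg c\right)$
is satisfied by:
  {q: True}


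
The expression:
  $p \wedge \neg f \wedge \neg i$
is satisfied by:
  {p: True, i: False, f: False}


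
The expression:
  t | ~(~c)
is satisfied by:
  {t: True, c: True}
  {t: True, c: False}
  {c: True, t: False}


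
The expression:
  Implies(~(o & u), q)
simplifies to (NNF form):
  q | (o & u)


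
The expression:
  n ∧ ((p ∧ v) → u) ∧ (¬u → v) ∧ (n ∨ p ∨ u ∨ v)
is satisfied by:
  {v: True, u: True, n: True, p: False}
  {u: True, n: True, p: False, v: False}
  {v: True, u: True, p: True, n: True}
  {u: True, p: True, n: True, v: False}
  {v: True, n: True, p: False, u: False}


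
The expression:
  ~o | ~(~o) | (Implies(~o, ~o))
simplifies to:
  True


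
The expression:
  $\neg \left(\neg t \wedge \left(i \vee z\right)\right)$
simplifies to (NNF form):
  $t \vee \left(\neg i \wedge \neg z\right)$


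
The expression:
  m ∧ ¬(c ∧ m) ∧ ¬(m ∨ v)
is never true.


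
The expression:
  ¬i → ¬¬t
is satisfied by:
  {i: True, t: True}
  {i: True, t: False}
  {t: True, i: False}


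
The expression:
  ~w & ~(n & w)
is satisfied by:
  {w: False}


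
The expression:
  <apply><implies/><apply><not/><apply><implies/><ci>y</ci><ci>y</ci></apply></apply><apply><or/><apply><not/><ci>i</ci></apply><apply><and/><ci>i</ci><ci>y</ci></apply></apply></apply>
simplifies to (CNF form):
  <true/>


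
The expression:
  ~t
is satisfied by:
  {t: False}


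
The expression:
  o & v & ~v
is never true.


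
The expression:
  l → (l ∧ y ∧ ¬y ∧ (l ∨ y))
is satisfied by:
  {l: False}


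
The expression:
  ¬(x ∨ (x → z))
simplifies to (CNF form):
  False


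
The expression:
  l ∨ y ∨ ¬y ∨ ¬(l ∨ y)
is always true.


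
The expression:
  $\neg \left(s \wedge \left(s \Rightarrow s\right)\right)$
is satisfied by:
  {s: False}


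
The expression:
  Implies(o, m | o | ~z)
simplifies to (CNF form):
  True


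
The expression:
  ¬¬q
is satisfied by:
  {q: True}


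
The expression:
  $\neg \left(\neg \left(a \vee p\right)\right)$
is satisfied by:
  {a: True, p: True}
  {a: True, p: False}
  {p: True, a: False}


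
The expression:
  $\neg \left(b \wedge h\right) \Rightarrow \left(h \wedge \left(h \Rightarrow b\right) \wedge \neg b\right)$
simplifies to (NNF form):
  $b \wedge h$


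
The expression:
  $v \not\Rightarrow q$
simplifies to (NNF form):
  $v \wedge \neg q$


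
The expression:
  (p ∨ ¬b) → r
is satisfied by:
  {r: True, b: True, p: False}
  {r: True, b: False, p: False}
  {r: True, p: True, b: True}
  {r: True, p: True, b: False}
  {b: True, p: False, r: False}


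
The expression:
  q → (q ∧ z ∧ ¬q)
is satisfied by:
  {q: False}


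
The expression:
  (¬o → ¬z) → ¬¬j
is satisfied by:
  {j: True, z: True, o: False}
  {j: True, z: False, o: False}
  {o: True, j: True, z: True}
  {o: True, j: True, z: False}
  {z: True, o: False, j: False}


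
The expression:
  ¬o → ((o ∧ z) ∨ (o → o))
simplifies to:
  True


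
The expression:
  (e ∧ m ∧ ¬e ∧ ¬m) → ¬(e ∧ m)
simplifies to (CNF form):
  True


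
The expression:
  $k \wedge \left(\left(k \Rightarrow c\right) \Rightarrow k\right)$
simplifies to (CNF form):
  $k$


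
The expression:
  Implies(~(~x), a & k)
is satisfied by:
  {k: True, a: True, x: False}
  {k: True, a: False, x: False}
  {a: True, k: False, x: False}
  {k: False, a: False, x: False}
  {x: True, k: True, a: True}


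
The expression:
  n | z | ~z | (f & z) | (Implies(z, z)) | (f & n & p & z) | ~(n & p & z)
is always true.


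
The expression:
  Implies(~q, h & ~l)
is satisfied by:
  {q: True, h: True, l: False}
  {q: True, h: False, l: False}
  {q: True, l: True, h: True}
  {q: True, l: True, h: False}
  {h: True, l: False, q: False}


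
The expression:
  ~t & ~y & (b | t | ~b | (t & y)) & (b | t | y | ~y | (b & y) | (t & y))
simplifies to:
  ~t & ~y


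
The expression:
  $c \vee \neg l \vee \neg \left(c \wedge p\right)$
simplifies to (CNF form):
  $\text{True}$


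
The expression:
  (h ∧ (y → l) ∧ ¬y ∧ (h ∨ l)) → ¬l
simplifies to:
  y ∨ ¬h ∨ ¬l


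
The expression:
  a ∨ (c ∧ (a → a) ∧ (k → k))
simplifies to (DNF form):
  a ∨ c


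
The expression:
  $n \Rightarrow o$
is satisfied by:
  {o: True, n: False}
  {n: False, o: False}
  {n: True, o: True}


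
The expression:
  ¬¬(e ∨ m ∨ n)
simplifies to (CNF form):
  e ∨ m ∨ n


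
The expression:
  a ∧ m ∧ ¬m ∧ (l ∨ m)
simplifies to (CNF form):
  False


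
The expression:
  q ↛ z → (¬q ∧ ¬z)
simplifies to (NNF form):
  z ∨ ¬q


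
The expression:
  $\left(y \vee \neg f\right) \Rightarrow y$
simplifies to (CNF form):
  $f \vee y$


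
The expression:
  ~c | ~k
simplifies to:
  ~c | ~k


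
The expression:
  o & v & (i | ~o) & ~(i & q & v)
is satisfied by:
  {i: True, o: True, v: True, q: False}


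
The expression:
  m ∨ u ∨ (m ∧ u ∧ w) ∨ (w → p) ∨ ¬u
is always true.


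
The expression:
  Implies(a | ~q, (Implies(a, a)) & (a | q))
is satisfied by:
  {a: True, q: True}
  {a: True, q: False}
  {q: True, a: False}


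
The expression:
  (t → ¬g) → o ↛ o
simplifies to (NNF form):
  g ∧ t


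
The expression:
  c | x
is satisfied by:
  {x: True, c: True}
  {x: True, c: False}
  {c: True, x: False}


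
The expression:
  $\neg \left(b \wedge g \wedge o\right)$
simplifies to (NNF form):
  $\neg b \vee \neg g \vee \neg o$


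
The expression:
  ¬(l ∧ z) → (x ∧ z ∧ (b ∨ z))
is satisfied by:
  {z: True, x: True, l: True}
  {z: True, x: True, l: False}
  {z: True, l: True, x: False}


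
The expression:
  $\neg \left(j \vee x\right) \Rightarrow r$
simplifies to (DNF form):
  $j \vee r \vee x$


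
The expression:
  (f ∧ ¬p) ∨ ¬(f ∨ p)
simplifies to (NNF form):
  ¬p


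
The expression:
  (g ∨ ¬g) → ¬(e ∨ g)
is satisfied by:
  {g: False, e: False}


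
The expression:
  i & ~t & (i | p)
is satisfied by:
  {i: True, t: False}


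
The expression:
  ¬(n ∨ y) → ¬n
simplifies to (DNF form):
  True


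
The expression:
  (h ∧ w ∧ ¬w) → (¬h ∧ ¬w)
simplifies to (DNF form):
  True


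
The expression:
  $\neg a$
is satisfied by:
  {a: False}


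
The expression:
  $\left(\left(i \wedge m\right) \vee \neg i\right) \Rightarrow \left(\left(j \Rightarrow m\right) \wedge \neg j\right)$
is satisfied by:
  {i: True, j: False, m: False}
  {i: False, j: False, m: False}
  {m: True, i: True, j: False}
  {m: True, i: False, j: False}
  {j: True, i: True, m: False}


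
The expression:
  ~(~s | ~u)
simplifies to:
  s & u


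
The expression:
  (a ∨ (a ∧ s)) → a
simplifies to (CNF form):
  True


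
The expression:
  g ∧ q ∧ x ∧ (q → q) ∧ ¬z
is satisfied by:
  {g: True, x: True, q: True, z: False}


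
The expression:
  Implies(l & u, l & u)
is always true.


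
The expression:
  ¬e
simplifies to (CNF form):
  ¬e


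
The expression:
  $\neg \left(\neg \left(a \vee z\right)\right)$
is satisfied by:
  {a: True, z: True}
  {a: True, z: False}
  {z: True, a: False}


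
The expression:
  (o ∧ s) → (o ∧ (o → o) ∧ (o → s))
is always true.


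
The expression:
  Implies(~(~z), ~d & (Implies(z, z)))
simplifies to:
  ~d | ~z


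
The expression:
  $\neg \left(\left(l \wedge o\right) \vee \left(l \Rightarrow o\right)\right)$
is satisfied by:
  {l: True, o: False}


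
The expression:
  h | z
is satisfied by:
  {z: True, h: True}
  {z: True, h: False}
  {h: True, z: False}


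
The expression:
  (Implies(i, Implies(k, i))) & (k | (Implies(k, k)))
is always true.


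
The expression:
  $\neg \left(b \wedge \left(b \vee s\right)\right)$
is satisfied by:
  {b: False}


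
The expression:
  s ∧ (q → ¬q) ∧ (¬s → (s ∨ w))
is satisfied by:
  {s: True, q: False}


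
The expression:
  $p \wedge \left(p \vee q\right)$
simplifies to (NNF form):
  $p$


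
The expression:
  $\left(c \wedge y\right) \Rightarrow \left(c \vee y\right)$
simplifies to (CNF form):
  $\text{True}$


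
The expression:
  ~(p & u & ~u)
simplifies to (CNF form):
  True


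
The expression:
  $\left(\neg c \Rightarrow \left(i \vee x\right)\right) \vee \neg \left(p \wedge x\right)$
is always true.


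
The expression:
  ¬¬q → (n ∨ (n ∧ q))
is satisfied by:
  {n: True, q: False}
  {q: False, n: False}
  {q: True, n: True}


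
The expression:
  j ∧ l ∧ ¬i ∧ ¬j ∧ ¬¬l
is never true.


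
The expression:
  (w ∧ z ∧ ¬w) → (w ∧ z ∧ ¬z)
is always true.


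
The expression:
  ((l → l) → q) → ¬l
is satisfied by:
  {l: False, q: False}
  {q: True, l: False}
  {l: True, q: False}


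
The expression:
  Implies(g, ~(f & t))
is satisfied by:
  {g: False, t: False, f: False}
  {f: True, g: False, t: False}
  {t: True, g: False, f: False}
  {f: True, t: True, g: False}
  {g: True, f: False, t: False}
  {f: True, g: True, t: False}
  {t: True, g: True, f: False}


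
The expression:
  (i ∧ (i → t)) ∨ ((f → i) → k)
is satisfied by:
  {k: True, f: True, t: True, i: False}
  {k: True, f: True, t: False, i: False}
  {k: True, t: True, f: False, i: False}
  {k: True, t: False, f: False, i: False}
  {i: True, k: True, f: True, t: True}
  {i: True, k: True, f: True, t: False}
  {i: True, k: True, f: False, t: True}
  {i: True, k: True, f: False, t: False}
  {f: True, t: True, k: False, i: False}
  {f: True, k: False, t: False, i: False}
  {i: True, f: True, t: True, k: False}
  {i: True, t: True, k: False, f: False}


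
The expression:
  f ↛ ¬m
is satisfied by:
  {m: True, f: True}


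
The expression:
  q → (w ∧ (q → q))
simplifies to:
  w ∨ ¬q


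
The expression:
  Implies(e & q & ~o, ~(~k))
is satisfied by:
  {k: True, o: True, e: False, q: False}
  {k: True, e: False, q: False, o: False}
  {o: True, e: False, q: False, k: False}
  {o: False, e: False, q: False, k: False}
  {k: True, q: True, o: True, e: False}
  {k: True, q: True, o: False, e: False}
  {q: True, o: True, k: False, e: False}
  {q: True, k: False, e: False, o: False}
  {o: True, k: True, e: True, q: False}
  {k: True, e: True, o: False, q: False}
  {o: True, e: True, k: False, q: False}
  {e: True, k: False, q: False, o: False}
  {k: True, q: True, e: True, o: True}
  {k: True, q: True, e: True, o: False}
  {q: True, e: True, o: True, k: False}


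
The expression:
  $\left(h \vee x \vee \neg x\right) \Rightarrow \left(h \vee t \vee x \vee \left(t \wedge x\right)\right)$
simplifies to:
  $h \vee t \vee x$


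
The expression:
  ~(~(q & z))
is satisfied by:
  {z: True, q: True}


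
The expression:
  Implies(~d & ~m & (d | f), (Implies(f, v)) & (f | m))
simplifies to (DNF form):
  d | m | v | ~f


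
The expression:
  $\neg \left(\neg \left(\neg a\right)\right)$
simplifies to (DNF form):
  $\neg a$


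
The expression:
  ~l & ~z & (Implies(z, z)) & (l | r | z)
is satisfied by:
  {r: True, z: False, l: False}


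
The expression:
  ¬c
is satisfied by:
  {c: False}


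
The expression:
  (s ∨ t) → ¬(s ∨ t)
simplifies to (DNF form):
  ¬s ∧ ¬t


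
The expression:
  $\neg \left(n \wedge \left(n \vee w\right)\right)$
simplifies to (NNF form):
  $\neg n$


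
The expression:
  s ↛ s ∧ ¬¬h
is never true.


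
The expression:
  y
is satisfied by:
  {y: True}


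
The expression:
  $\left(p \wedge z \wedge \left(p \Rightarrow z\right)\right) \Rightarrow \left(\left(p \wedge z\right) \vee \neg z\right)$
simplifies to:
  $\text{True}$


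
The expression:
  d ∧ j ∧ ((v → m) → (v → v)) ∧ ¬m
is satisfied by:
  {j: True, d: True, m: False}


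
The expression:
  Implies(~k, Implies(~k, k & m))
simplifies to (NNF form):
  k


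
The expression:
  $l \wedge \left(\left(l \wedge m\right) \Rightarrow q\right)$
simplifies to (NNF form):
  $l \wedge \left(q \vee \neg m\right)$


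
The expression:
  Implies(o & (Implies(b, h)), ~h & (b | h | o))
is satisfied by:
  {h: False, o: False}
  {o: True, h: False}
  {h: True, o: False}


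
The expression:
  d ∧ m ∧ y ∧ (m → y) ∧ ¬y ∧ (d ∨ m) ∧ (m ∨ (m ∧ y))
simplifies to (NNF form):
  False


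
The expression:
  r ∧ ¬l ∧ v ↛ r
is never true.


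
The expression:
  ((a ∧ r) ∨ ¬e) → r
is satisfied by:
  {r: True, e: True}
  {r: True, e: False}
  {e: True, r: False}


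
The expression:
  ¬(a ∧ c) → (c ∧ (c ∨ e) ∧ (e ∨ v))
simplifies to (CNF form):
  c ∧ (a ∨ e ∨ v)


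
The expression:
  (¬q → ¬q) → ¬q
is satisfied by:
  {q: False}


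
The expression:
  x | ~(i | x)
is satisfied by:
  {x: True, i: False}
  {i: False, x: False}
  {i: True, x: True}


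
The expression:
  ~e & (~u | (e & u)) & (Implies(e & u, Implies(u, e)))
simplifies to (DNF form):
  ~e & ~u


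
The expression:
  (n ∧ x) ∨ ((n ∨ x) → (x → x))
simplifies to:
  True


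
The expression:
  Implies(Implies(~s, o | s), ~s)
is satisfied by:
  {s: False}


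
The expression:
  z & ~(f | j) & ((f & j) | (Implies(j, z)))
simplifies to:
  z & ~f & ~j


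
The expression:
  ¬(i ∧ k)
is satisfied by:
  {k: False, i: False}
  {i: True, k: False}
  {k: True, i: False}


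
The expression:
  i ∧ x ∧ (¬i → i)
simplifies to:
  i ∧ x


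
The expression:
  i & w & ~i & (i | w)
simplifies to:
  False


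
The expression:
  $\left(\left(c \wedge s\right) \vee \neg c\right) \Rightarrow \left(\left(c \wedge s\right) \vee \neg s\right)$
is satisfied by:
  {c: True, s: False}
  {s: False, c: False}
  {s: True, c: True}


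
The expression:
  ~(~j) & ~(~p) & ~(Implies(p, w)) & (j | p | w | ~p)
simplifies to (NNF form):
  j & p & ~w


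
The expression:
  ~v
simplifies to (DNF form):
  ~v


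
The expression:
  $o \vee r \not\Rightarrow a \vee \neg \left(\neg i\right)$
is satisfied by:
  {i: True, o: True, r: True, a: False}
  {i: True, o: True, r: False, a: False}
  {i: True, a: True, o: True, r: True}
  {i: True, a: True, o: True, r: False}
  {i: True, r: True, o: False, a: False}
  {i: True, r: False, o: False, a: False}
  {i: True, a: True, r: True, o: False}
  {i: True, a: True, r: False, o: False}
  {o: True, r: True, i: False, a: False}
  {o: True, i: False, r: False, a: False}
  {a: True, o: True, r: True, i: False}
  {a: True, o: True, i: False, r: False}
  {r: True, i: False, o: False, a: False}


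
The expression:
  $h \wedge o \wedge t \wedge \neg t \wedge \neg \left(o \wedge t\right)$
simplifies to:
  $\text{False}$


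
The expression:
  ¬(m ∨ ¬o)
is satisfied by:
  {o: True, m: False}


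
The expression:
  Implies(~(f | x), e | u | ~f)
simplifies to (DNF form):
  True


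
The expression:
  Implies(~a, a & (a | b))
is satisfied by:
  {a: True}


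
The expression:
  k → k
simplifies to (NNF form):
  True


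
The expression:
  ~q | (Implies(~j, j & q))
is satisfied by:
  {j: True, q: False}
  {q: False, j: False}
  {q: True, j: True}


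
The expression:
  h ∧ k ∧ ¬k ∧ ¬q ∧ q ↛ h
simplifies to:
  False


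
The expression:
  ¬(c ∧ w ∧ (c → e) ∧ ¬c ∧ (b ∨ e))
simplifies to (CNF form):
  True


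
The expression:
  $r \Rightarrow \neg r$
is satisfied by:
  {r: False}


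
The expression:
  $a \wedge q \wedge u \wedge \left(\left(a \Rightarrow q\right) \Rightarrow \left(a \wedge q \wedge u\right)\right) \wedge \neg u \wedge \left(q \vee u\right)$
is never true.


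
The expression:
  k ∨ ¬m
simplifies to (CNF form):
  k ∨ ¬m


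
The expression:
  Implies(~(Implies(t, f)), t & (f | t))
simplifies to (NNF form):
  True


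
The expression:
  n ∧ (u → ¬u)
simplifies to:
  n ∧ ¬u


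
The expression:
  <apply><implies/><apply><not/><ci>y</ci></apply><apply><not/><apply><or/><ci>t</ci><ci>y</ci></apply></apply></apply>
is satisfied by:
  {y: True, t: False}
  {t: False, y: False}
  {t: True, y: True}


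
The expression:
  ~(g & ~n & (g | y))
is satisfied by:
  {n: True, g: False}
  {g: False, n: False}
  {g: True, n: True}


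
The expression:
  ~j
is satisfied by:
  {j: False}


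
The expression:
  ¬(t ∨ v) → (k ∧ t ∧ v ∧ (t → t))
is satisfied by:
  {t: True, v: True}
  {t: True, v: False}
  {v: True, t: False}


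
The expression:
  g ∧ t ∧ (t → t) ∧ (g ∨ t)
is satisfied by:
  {t: True, g: True}


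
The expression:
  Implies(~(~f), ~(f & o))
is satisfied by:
  {o: False, f: False}
  {f: True, o: False}
  {o: True, f: False}


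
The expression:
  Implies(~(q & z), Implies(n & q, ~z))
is always true.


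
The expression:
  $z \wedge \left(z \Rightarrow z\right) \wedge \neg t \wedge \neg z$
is never true.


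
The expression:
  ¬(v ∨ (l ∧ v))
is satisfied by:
  {v: False}


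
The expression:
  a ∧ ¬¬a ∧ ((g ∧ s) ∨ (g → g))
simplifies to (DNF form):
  a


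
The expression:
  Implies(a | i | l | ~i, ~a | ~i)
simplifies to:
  ~a | ~i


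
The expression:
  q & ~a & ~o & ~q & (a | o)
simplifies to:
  False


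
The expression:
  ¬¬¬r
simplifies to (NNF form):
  ¬r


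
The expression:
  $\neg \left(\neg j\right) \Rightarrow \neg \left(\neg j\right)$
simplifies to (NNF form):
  $\text{True}$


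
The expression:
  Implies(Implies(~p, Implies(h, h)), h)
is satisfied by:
  {h: True}


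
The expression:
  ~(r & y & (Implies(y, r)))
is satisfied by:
  {y: False, r: False}
  {r: True, y: False}
  {y: True, r: False}


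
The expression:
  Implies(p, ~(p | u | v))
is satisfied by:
  {p: False}


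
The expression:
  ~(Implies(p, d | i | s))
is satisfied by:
  {p: True, d: False, i: False, s: False}


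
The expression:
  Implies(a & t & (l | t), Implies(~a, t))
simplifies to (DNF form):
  True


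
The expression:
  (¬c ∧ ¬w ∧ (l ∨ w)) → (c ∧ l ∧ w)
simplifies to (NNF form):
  c ∨ w ∨ ¬l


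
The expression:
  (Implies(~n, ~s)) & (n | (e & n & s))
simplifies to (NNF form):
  n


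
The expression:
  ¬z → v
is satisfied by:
  {z: True, v: True}
  {z: True, v: False}
  {v: True, z: False}


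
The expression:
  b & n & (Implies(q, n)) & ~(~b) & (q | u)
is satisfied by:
  {b: True, q: True, u: True, n: True}
  {b: True, q: True, n: True, u: False}
  {b: True, u: True, n: True, q: False}


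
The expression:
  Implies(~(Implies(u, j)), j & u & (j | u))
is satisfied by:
  {j: True, u: False}
  {u: False, j: False}
  {u: True, j: True}


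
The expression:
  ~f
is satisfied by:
  {f: False}


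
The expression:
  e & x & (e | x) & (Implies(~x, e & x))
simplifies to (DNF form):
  e & x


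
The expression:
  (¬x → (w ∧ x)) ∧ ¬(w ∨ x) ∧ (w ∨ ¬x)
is never true.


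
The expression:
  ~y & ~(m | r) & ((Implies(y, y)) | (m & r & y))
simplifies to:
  ~m & ~r & ~y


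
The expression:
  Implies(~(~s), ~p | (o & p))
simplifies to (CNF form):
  o | ~p | ~s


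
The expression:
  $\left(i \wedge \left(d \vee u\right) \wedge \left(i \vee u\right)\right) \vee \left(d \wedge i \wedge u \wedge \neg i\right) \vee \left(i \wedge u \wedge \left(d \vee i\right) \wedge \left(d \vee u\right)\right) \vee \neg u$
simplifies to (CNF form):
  $i \vee \neg u$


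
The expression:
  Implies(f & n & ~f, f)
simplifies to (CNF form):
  True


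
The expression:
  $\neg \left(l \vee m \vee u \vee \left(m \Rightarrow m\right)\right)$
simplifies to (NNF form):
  $\text{False}$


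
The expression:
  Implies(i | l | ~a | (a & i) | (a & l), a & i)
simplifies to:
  a & (i | ~l)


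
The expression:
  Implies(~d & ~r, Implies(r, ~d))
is always true.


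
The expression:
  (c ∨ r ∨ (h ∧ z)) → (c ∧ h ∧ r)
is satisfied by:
  {z: False, h: False, r: False, c: False}
  {h: True, c: False, z: False, r: False}
  {z: True, c: False, h: False, r: False}
  {r: True, c: True, h: True, z: False}
  {r: True, c: True, h: True, z: True}


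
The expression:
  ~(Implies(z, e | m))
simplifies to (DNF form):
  z & ~e & ~m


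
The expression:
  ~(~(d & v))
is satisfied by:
  {d: True, v: True}


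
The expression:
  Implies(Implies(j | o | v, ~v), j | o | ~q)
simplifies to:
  j | o | v | ~q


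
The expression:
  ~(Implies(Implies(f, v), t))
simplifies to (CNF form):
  ~t & (v | ~f)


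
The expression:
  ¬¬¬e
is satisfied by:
  {e: False}


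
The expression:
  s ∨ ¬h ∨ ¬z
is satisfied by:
  {s: True, h: False, z: False}
  {h: False, z: False, s: False}
  {z: True, s: True, h: False}
  {z: True, h: False, s: False}
  {s: True, h: True, z: False}
  {h: True, s: False, z: False}
  {z: True, h: True, s: True}


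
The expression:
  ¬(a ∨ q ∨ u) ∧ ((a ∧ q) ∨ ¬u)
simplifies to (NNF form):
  ¬a ∧ ¬q ∧ ¬u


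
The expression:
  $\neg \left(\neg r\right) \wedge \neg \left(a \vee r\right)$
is never true.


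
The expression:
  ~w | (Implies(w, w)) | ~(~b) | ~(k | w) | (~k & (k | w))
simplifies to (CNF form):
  True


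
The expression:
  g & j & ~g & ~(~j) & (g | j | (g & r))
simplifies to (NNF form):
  False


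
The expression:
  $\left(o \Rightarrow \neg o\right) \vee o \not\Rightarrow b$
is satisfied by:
  {o: False, b: False}
  {b: True, o: False}
  {o: True, b: False}


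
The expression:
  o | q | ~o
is always true.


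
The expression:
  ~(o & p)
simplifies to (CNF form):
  ~o | ~p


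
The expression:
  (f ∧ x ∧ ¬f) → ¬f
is always true.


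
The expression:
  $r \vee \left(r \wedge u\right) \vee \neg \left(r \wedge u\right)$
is always true.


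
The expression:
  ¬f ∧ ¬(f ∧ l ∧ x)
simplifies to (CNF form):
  ¬f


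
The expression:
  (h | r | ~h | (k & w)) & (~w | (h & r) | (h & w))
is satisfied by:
  {h: True, w: False}
  {w: False, h: False}
  {w: True, h: True}


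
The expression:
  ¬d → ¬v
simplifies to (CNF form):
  d ∨ ¬v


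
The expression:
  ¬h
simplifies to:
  ¬h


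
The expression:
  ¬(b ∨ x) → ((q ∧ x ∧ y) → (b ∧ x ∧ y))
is always true.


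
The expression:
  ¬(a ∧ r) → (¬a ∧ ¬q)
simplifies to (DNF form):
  (a ∧ r) ∨ (¬a ∧ ¬q)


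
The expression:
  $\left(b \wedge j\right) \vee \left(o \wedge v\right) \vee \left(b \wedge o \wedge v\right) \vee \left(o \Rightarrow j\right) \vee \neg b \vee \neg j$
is always true.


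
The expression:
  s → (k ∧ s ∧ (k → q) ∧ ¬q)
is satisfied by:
  {s: False}


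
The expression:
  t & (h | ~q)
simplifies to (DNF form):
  (h & t) | (t & ~q)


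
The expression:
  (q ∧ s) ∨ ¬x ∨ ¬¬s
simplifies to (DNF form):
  s ∨ ¬x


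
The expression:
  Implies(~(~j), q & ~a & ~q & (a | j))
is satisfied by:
  {j: False}


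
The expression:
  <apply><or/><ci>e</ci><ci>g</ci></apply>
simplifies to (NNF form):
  <apply><or/><ci>e</ci><ci>g</ci></apply>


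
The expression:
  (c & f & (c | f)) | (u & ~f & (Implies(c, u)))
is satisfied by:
  {c: True, u: True, f: False}
  {u: True, f: False, c: False}
  {f: True, c: True, u: True}
  {f: True, c: True, u: False}


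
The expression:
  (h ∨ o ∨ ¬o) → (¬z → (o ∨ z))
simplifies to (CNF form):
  o ∨ z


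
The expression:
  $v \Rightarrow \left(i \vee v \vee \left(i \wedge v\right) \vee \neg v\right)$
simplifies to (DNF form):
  $\text{True}$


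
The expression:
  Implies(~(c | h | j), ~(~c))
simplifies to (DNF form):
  c | h | j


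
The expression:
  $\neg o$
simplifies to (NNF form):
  $\neg o$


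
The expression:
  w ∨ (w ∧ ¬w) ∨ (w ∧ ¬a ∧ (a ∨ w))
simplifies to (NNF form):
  w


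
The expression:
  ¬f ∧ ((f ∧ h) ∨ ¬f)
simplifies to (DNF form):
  ¬f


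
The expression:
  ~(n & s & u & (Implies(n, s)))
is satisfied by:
  {s: False, u: False, n: False}
  {n: True, s: False, u: False}
  {u: True, s: False, n: False}
  {n: True, u: True, s: False}
  {s: True, n: False, u: False}
  {n: True, s: True, u: False}
  {u: True, s: True, n: False}


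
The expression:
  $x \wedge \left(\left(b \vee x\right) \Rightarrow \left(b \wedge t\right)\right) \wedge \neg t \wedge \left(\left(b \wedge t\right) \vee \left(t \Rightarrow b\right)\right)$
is never true.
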